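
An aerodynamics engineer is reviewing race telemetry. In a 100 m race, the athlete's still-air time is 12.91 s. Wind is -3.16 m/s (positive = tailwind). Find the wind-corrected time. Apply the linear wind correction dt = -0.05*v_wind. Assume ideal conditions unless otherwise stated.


dt = -0.05 * v_wind = -0.05 * -3.16 = 0.158 s
t_corrected = t_still + dt = 12.91 + (0.158)
t_corrected = 13.068 s

13.068 s


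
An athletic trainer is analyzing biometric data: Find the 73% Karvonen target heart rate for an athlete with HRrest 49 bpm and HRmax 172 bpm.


Target = HRrest + pct*(HRmax - HRrest)
Heart rate reserve = HRmax - HRrest = 172 - 49 = 123 bpm
Fraction = 73% = 0.73
Target = 49 + 0.73 * 123
Target = 49 + 89.79 = 138.79 bpm

138.79 bpm


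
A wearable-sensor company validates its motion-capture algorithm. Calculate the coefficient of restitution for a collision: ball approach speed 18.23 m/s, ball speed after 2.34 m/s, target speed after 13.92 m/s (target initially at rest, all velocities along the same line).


e = (v2_after - v1_after) / (v1_before - v2_before)
Numerator = 13.92 - 2.34 = 11.58
Denominator = 18.23 - 0 = 18.23
e = 11.58 / 18.23 = 0.6352

0.6352


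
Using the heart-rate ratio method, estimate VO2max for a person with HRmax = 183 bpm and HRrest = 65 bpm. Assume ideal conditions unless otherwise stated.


VO2max = 15.3 * HRmax / HRrest
VO2max = 15.3 * 183 / 65
VO2max = 2799.9 / 65 = 43.0754 mL/kg/min

43.0754 mL/kg/min


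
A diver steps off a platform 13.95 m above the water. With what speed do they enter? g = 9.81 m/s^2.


v = sqrt(2 * g * h)
v = sqrt(2 * 9.81 * 13.95)
v = sqrt(273.699) = 16.5439 m/s

16.5439 m/s


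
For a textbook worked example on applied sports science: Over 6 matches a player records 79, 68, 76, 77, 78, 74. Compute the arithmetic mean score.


Average = sum / n
Sum = 452
Average = 452 / 6 = 75.3333

75.3333


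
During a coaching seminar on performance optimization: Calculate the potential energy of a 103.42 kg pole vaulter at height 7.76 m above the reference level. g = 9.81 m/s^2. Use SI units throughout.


PE = m * g * h
PE = 103.42 * 9.81 * 7.76
PE = 1014.5502 * 7.76 = 7872.9096 J

7872.9096 J


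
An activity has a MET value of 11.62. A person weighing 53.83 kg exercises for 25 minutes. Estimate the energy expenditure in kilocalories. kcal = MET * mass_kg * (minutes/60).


kcal = MET * mass * time_hr
Convert time: 25 min = 0.4167 hr
kcal = 11.62 * 53.83 * 0.4167
kcal = 260.6269 kcal

260.6269 kcal


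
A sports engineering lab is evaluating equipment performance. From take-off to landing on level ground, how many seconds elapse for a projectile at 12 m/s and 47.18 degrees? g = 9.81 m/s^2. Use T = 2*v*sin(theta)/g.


T = 2*v*sin(theta)/g
sin(theta) = sin(47.18 deg) = 0.7335
T = 2*12*0.7335 / 9.81
T = 17.6038 / 9.81 = 1.7945 s

1.7945 s


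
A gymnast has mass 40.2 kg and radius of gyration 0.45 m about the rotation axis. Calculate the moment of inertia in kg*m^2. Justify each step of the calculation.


I = m * k^2
I = 40.2 * 0.45^2
I = 40.2 * 0.2025 = 8.1405 kg*m^2

8.1405 kg*m^2


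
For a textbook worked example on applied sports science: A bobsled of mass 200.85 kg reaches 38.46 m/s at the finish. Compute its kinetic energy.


KE = 0.5 * m * v^2
KE = 0.5 * 200.85 * 38.46^2
KE = 0.5 * 200.85 * 1479.1716 = 148545.8079 J

148545.8079 J


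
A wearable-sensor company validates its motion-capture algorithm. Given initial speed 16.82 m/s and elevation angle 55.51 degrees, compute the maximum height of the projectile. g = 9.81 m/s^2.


H = (v*sin(theta))^2 / (2*g)
vy = v*sin(theta) = 16.82 * sin(55.51 deg) = 13.8635 m/s
H = vy^2 / (2*g) = 192.1957 / (2*9.81)
H = 192.1957 / 19.62 = 9.7959 m

9.7959 m


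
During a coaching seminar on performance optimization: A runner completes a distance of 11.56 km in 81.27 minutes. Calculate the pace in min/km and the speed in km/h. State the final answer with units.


Pace = time / distance = 81.27 min / 11.56 km = 7.0303 min/km
Speed = distance / time_in_hours = 11.56 / 1.3545 hr
Speed = 8.5345 km/h

7.0303 min/km, 8.5345 km/h


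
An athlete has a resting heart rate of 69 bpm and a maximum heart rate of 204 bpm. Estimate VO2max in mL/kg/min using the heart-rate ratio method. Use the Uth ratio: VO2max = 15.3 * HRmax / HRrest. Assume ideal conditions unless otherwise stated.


VO2max = 15.3 * HRmax / HRrest
VO2max = 15.3 * 204 / 69
VO2max = 3121.2 / 69 = 45.2348 mL/kg/min

45.2348 mL/kg/min


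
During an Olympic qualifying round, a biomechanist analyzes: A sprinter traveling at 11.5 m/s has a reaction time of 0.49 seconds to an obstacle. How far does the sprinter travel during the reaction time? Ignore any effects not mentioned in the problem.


d = v * t
d = 11.5 * 0.49
d = 5.635 m

5.635 m


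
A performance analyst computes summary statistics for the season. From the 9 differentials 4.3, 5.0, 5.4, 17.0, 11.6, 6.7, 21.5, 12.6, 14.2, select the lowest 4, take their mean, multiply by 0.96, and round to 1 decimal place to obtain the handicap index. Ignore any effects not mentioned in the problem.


All differentials: 4.3, 5.0, 5.4, 17.0, 11.6, 6.7, 21.5, 12.6, 14.2
Sorted: 4.3, 5.0, 5.4, 6.7, 11.6, 12.6, 14.2, 17.0, 21.5
Best 4: 4.3, 5.0, 5.4, 6.7
Average of best = 21.4 / 4 = 5.35
Raw index = 5.35 * 0.96 = 5.136
Handicap index = round(5.136, 1) = 5.1

5.1


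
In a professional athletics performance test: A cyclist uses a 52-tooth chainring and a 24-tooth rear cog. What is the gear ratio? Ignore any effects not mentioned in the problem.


GR = front_teeth / rear_teeth
GR = 52 / 24
GR = 2.1667

2.1667


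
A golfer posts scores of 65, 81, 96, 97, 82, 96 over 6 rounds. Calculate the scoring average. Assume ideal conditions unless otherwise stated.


Average = sum / n
Sum = 517
Average = 517 / 6 = 86.1667

86.1667


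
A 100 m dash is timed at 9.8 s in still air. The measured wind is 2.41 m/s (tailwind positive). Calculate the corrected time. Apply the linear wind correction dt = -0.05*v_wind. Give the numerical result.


dt = -0.05 * v_wind = -0.05 * 2.41 = -0.1205 s
t_corrected = t_still + dt = 9.8 + (-0.1205)
t_corrected = 9.6795 s

9.6795 s


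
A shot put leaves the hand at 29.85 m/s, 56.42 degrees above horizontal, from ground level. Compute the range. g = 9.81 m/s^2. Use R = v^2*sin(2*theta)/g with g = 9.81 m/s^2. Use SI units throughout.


R = v^2 * sin(2*theta) / g
Convert angle to radians: theta = 56.42 deg = 0.9847 rad
sin(2*theta) = sin(1.9694) = 0.9216
R = 29.85^2 * 0.9216 / 9.81
R = 891.0225 * 0.9216 / 9.81 = 83.7064 m

83.7064 m


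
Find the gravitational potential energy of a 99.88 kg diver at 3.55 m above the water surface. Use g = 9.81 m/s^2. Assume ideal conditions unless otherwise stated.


PE = m * g * h
PE = 99.88 * 9.81 * 3.55
PE = 979.8228 * 3.55 = 3478.3709 J

3478.3709 J


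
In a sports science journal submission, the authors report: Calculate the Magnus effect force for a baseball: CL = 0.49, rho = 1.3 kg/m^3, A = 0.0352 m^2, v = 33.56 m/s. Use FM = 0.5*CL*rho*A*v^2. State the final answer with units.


FM = 0.5 * CL * rho * A * v^2
FM = 0.5 * 0.49 * 1.3 * 0.0352 * 33.56^2
v^2 = 1126.2736
FM = 0.5 * 0.49 * 1.3 * 0.0352 * 1126.2736 = 12.6269 N

12.6269 N


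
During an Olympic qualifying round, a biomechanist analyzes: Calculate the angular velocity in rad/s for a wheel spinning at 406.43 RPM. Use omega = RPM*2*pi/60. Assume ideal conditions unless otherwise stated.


omega = RPM * 2 * pi / 60
omega = 406.43 * 2 * 3.14159 / 60
omega = 2553.675 / 60 = 42.5613 rad/s

42.5613 rad/s


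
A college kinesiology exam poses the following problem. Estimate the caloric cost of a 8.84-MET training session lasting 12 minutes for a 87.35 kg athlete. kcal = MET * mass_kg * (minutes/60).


kcal = MET * mass * time_hr
Convert time: 12 min = 0.2 hr
kcal = 8.84 * 87.35 * 0.2
kcal = 154.4348 kcal

154.4348 kcal


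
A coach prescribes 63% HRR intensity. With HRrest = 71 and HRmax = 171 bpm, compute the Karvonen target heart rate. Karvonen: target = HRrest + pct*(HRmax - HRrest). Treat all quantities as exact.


Target = HRrest + pct*(HRmax - HRrest)
Heart rate reserve = HRmax - HRrest = 171 - 71 = 100 bpm
Fraction = 63% = 0.63
Target = 71 + 0.63 * 100
Target = 71 + 63 = 134 bpm

134 bpm


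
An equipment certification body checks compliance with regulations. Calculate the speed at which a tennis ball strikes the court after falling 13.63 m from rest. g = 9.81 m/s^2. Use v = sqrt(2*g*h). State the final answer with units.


v = sqrt(2 * g * h)
v = sqrt(2 * 9.81 * 13.63)
v = sqrt(267.4206) = 16.353 m/s

16.353 m/s


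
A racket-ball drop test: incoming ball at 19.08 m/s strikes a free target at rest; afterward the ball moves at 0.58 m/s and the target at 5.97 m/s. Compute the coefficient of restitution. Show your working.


e = (v2_after - v1_after) / (v1_before - v2_before)
Numerator = 5.97 - 0.58 = 5.39
Denominator = 19.08 - 0 = 19.08
e = 5.39 / 19.08 = 0.2825

0.2825


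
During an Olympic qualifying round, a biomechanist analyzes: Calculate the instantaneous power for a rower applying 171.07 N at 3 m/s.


P = F * v
P = 171.07 * 3
P = 513.21 W

513.21 W


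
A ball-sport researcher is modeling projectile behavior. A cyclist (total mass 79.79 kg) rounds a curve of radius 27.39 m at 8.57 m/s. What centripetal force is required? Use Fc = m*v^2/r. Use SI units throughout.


Fc = m * v^2 / r
v^2 = 8.57^2 = 73.4449
Fc = 79.79 * 73.4449 / 27.39
Fc = 5860.1686 / 27.39 = 213.9529 N

213.9529 N


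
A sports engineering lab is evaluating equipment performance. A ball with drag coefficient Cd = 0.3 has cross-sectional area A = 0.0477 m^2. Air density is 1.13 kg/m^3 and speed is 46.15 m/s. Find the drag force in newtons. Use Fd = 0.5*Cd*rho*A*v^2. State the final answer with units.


Fd = 0.5 * Cd * rho * A * v^2
Fd = 0.5 * 0.3 * 1.13 * 0.0477 * 46.15^2
v^2 = 2129.8225
Fd = 0.5 * 0.3 * 1.13 * 0.0477 * 2129.8225 = 17.2199 N

17.2199 N


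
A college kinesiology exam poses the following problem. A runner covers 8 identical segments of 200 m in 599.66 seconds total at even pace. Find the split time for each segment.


Split time = total_time / n_laps = 599.66 / 8
Split time = 74.9575 s per lap

74.9575 s


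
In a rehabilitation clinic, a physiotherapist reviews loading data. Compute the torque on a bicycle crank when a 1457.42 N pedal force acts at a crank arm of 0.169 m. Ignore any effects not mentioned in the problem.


tau = F * d
tau = 1457.42 * 0.169
tau = 246.304 N*m

246.304 N*m


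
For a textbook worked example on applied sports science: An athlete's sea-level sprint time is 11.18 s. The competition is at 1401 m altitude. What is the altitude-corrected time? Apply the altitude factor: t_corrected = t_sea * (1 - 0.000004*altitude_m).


Correction factor = 1 - 0.000004 * 1401 = 0.994396
t_corrected = t_sea * factor = 11.18 * 0.994396
t_corrected = 11.1173 s

11.1173 s


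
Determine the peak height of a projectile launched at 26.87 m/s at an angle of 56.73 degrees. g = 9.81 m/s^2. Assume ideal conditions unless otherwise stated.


H = (v*sin(theta))^2 / (2*g)
vy = v*sin(theta) = 26.87 * sin(56.73 deg) = 22.4659 m/s
H = vy^2 / (2*g) = 504.7151 / (2*9.81)
H = 504.7151 / 19.62 = 25.7245 m

25.7245 m


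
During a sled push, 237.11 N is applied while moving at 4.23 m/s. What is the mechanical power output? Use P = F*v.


P = F * v
P = 237.11 * 4.23
P = 1002.9753 W

1002.9753 W


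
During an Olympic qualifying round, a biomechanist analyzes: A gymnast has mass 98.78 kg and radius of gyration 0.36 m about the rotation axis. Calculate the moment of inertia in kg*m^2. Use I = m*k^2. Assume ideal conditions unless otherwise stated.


I = m * k^2
I = 98.78 * 0.36^2
I = 98.78 * 0.1296 = 12.8019 kg*m^2

12.8019 kg*m^2


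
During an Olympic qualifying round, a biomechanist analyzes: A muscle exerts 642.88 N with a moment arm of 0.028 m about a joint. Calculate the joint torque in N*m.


tau = F * d
tau = 642.88 * 0.028
tau = 18.0006 N*m

18.0006 N*m


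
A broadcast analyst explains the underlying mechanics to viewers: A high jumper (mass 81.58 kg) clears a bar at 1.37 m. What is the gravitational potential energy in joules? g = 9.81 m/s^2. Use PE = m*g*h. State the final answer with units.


PE = m * g * h
PE = 81.58 * 9.81 * 1.37
PE = 800.2998 * 1.37 = 1096.4107 J

1096.4107 J


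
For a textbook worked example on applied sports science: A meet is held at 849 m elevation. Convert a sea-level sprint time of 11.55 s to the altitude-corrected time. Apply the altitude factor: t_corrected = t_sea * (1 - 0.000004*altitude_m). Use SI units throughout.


Correction factor = 1 - 0.000004 * 849 = 0.996604
t_corrected = t_sea * factor = 11.55 * 0.996604
t_corrected = 11.5108 s

11.5108 s


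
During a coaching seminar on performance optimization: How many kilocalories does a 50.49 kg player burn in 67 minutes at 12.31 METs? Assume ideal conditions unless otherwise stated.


kcal = MET * mass * time_hr
Convert time: 67 min = 1.1167 hr
kcal = 12.31 * 50.49 * 1.1167
kcal = 694.044 kcal

694.044 kcal


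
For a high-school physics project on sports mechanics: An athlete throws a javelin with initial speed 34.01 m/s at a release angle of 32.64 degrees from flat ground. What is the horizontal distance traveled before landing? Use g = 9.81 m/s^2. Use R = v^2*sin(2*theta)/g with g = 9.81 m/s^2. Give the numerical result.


R = v^2 * sin(2*theta) / g
Convert angle to radians: theta = 32.64 deg = 0.5697 rad
sin(2*theta) = sin(1.1394) = 0.9084
R = 34.01^2 * 0.9084 / 9.81
R = 1156.6801 * 0.9084 / 9.81 = 107.1034 m

107.1034 m


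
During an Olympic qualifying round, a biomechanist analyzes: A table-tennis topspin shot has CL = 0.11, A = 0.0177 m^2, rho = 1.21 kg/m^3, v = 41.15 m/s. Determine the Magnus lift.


FM = 0.5 * CL * rho * A * v^2
FM = 0.5 * 0.11 * 1.21 * 0.0177 * 41.15^2
v^2 = 1693.3225
FM = 0.5 * 0.11 * 1.21 * 0.0177 * 1693.3225 = 1.9946 N

1.9946 N


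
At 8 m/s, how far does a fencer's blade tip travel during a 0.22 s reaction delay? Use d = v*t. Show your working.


d = v * t
d = 8 * 0.22
d = 1.76 m

1.76 m


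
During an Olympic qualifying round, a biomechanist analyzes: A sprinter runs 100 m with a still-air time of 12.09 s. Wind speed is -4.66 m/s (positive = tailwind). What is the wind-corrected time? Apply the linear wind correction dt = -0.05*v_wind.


dt = -0.05 * v_wind = -0.05 * -4.66 = 0.233 s
t_corrected = t_still + dt = 12.09 + (0.233)
t_corrected = 12.323 s

12.323 s


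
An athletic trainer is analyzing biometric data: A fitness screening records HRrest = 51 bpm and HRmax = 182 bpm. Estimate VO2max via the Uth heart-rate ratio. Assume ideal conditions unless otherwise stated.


VO2max = 15.3 * HRmax / HRrest
VO2max = 15.3 * 182 / 51
VO2max = 2784.6 / 51 = 54.6 mL/kg/min

54.6 mL/kg/min


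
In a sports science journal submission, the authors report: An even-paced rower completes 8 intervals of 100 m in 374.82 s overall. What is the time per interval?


Split time = total_time / n_laps = 374.82 / 8
Split time = 46.8525 s per lap

46.8525 s


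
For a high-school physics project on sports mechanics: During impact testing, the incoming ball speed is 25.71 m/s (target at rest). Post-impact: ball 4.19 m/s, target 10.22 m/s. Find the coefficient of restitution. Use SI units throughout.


e = (v2_after - v1_after) / (v1_before - v2_before)
Numerator = 10.22 - 4.19 = 6.03
Denominator = 25.71 - 0 = 25.71
e = 6.03 / 25.71 = 0.2345

0.2345


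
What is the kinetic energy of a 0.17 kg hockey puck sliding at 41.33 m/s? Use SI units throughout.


KE = 0.5 * m * v^2
KE = 0.5 * 0.17 * 41.33^2
KE = 0.5 * 0.17 * 1708.1689 = 145.1944 J

145.1944 J


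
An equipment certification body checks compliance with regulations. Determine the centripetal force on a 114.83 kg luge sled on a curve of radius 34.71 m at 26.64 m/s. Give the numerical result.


Fc = m * v^2 / r
v^2 = 26.64^2 = 709.6896
Fc = 114.83 * 709.6896 / 34.71
Fc = 81493.6568 / 34.71 = 2347.8438 N

2347.8438 N


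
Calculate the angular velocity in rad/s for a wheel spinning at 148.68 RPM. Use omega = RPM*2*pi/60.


omega = RPM * 2 * pi / 60
omega = 148.68 * 2 * 3.14159 / 60
omega = 934.184 / 60 = 15.5697 rad/s

15.5697 rad/s


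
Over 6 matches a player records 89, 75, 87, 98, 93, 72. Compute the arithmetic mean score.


Average = sum / n
Sum = 514
Average = 514 / 6 = 85.6667

85.6667


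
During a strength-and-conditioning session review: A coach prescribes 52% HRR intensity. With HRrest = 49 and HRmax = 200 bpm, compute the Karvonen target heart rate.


Target = HRrest + pct*(HRmax - HRrest)
Heart rate reserve = HRmax - HRrest = 200 - 49 = 151 bpm
Fraction = 52% = 0.52
Target = 49 + 0.52 * 151
Target = 49 + 78.52 = 127.52 bpm

127.52 bpm


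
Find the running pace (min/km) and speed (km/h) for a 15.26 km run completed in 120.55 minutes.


Pace = time / distance = 120.55 min / 15.26 km = 7.8997 min/km
Speed = distance / time_in_hours = 15.26 / 2.0092 hr
Speed = 7.5952 km/h

7.8997 min/km, 7.5952 km/h


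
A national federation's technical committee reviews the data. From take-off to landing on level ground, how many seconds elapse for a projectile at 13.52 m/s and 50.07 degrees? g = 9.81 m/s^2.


T = 2*v*sin(theta)/g
sin(theta) = sin(50.07 deg) = 0.7668
T = 2*13.52*0.7668 / 9.81
T = 20.7351 / 9.81 = 2.1137 s

2.1137 s


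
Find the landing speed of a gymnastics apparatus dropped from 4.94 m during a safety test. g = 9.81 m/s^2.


v = sqrt(2 * g * h)
v = sqrt(2 * 9.81 * 4.94)
v = sqrt(96.9228) = 9.8449 m/s

9.8449 m/s


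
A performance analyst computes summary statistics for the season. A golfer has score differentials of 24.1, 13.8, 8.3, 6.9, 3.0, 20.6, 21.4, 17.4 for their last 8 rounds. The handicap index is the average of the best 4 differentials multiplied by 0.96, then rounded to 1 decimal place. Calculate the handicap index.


All differentials: 24.1, 13.8, 8.3, 6.9, 3.0, 20.6, 21.4, 17.4
Sorted: 3.0, 6.9, 8.3, 13.8, 17.4, 20.6, 21.4, 24.1
Best 4: 3.0, 6.9, 8.3, 13.8
Average of best = 32 / 4 = 8
Raw index = 8 * 0.96 = 7.68
Handicap index = round(7.68, 1) = 7.7

7.7


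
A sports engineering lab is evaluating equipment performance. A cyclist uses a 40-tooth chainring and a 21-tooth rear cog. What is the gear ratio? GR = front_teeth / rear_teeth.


GR = front_teeth / rear_teeth
GR = 40 / 21
GR = 1.9048

1.9048


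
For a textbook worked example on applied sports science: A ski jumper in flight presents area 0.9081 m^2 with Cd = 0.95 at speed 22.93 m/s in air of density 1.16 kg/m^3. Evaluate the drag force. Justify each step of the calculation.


Fd = 0.5 * Cd * rho * A * v^2
Fd = 0.5 * 0.95 * 1.16 * 0.9081 * 22.93^2
v^2 = 525.7849
Fd = 0.5 * 0.95 * 1.16 * 0.9081 * 525.7849 = 263.0834 N

263.0834 N


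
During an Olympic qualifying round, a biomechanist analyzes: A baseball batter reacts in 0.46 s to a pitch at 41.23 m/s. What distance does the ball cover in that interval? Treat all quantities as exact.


d = v * t
d = 41.23 * 0.46
d = 18.9658 m

18.9658 m


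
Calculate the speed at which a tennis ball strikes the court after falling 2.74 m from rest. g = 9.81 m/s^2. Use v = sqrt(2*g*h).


v = sqrt(2 * g * h)
v = sqrt(2 * 9.81 * 2.74)
v = sqrt(53.7588) = 7.332 m/s

7.332 m/s


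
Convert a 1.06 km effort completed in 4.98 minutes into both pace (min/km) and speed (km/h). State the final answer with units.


Pace = time / distance = 4.98 min / 1.06 km = 4.6981 min/km
Speed = distance / time_in_hours = 1.06 / 0.083 hr
Speed = 12.7711 km/h

4.6981 min/km, 12.7711 km/h


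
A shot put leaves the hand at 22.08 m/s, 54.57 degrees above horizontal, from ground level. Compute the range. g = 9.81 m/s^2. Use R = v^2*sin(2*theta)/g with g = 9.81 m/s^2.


R = v^2 * sin(2*theta) / g
Convert angle to radians: theta = 54.57 deg = 0.9524 rad
sin(2*theta) = sin(1.9049) = 0.9447
R = 22.08^2 * 0.9447 / 9.81
R = 487.5264 * 0.9447 / 9.81 = 46.9496 m

46.9496 m


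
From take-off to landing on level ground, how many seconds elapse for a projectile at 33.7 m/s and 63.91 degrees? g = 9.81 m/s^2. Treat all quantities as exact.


T = 2*v*sin(theta)/g
sin(theta) = sin(63.91 deg) = 0.8981
T = 2*33.7*0.8981 / 9.81
T = 60.5322 / 9.81 = 6.1705 s

6.1705 s


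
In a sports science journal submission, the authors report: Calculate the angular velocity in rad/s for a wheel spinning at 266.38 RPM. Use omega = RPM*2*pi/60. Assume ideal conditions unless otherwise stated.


omega = RPM * 2 * pi / 60
omega = 266.38 * 2 * 3.14159 / 60
omega = 1673.7149 / 60 = 27.8952 rad/s

27.8952 rad/s


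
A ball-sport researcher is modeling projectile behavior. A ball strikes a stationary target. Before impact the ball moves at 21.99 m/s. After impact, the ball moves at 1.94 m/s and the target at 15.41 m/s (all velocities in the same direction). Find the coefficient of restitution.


e = (v2_after - v1_after) / (v1_before - v2_before)
Numerator = 15.41 - 1.94 = 13.47
Denominator = 21.99 - 0 = 21.99
e = 13.47 / 21.99 = 0.6126

0.6126


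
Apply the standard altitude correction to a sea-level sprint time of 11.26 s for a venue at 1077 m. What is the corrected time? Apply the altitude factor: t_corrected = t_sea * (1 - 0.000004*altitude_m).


Correction factor = 1 - 0.000004 * 1077 = 0.995692
t_corrected = t_sea * factor = 11.26 * 0.995692
t_corrected = 11.2115 s

11.2115 s


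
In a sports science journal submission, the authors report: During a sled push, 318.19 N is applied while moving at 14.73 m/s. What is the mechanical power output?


P = F * v
P = 318.19 * 14.73
P = 4686.9387 W

4686.9387 W


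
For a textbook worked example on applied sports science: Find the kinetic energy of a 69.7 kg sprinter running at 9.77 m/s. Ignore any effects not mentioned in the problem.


KE = 0.5 * m * v^2
KE = 0.5 * 69.7 * 9.77^2
KE = 0.5 * 69.7 * 95.4529 = 3326.5336 J

3326.5336 J


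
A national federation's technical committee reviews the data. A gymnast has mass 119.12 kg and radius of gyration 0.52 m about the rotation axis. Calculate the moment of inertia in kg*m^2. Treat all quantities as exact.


I = m * k^2
I = 119.12 * 0.52^2
I = 119.12 * 0.2704 = 32.21 kg*m^2

32.21 kg*m^2


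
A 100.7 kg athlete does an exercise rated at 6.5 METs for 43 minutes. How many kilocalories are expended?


kcal = MET * mass * time_hr
Convert time: 43 min = 0.7167 hr
kcal = 6.5 * 100.7 * 0.7167
kcal = 469.0942 kcal

469.0942 kcal


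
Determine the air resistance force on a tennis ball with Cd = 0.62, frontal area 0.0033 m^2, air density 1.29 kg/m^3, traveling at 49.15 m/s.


Fd = 0.5 * Cd * rho * A * v^2
Fd = 0.5 * 0.62 * 1.29 * 0.0033 * 49.15^2
v^2 = 2415.7225
Fd = 0.5 * 0.62 * 1.29 * 0.0033 * 2415.7225 = 3.188 N

3.188 N


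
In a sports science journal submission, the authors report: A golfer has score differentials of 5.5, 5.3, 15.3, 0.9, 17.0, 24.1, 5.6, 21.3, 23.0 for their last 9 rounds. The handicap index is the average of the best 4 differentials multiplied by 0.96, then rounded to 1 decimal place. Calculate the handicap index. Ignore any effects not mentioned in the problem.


All differentials: 5.5, 5.3, 15.3, 0.9, 17.0, 24.1, 5.6, 21.3, 23.0
Sorted: 0.9, 5.3, 5.5, 5.6, 15.3, 17.0, 21.3, 23.0, 24.1
Best 4: 0.9, 5.3, 5.5, 5.6
Average of best = 17.3 / 4 = 4.325
Raw index = 4.325 * 0.96 = 4.152
Handicap index = round(4.152, 1) = 4.2

4.2


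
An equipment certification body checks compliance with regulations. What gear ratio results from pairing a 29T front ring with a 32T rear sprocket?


GR = front_teeth / rear_teeth
GR = 29 / 32
GR = 0.9062

0.9062


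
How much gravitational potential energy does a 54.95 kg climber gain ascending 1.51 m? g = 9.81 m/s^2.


PE = m * g * h
PE = 54.95 * 9.81 * 1.51
PE = 539.0595 * 1.51 = 813.9798 J

813.9798 J


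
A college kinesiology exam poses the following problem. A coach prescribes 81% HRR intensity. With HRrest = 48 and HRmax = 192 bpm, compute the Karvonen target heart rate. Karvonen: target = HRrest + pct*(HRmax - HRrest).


Target = HRrest + pct*(HRmax - HRrest)
Heart rate reserve = HRmax - HRrest = 192 - 48 = 144 bpm
Fraction = 81% = 0.81
Target = 48 + 0.81 * 144
Target = 48 + 116.64 = 164.64 bpm

164.64 bpm


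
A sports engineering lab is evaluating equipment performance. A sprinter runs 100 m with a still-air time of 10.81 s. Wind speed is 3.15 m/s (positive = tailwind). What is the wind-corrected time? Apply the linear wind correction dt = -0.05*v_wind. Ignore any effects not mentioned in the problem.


dt = -0.05 * v_wind = -0.05 * 3.15 = -0.1575 s
t_corrected = t_still + dt = 10.81 + (-0.1575)
t_corrected = 10.6525 s

10.6525 s


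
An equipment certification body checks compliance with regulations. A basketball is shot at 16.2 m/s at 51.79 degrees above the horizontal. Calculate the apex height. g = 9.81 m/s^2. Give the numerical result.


H = (v*sin(theta))^2 / (2*g)
vy = v*sin(theta) = 16.2 * sin(51.79 deg) = 12.7291 m/s
H = vy^2 / (2*g) = 162.0308 / (2*9.81)
H = 162.0308 / 19.62 = 8.2585 m

8.2585 m


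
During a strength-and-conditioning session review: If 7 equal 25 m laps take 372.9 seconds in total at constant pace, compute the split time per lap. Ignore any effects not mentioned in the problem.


Split time = total_time / n_laps = 372.9 / 7
Split time = 53.2714 s per lap

53.2714 s


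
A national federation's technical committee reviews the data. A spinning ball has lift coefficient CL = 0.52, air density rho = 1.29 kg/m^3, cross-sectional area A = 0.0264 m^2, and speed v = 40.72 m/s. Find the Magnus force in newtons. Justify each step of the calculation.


FM = 0.5 * CL * rho * A * v^2
FM = 0.5 * 0.52 * 1.29 * 0.0264 * 40.72^2
v^2 = 1658.1184
FM = 0.5 * 0.52 * 1.29 * 0.0264 * 1658.1184 = 14.6819 N

14.6819 N


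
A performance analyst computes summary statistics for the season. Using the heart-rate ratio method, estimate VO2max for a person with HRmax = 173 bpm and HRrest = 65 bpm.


VO2max = 15.3 * HRmax / HRrest
VO2max = 15.3 * 173 / 65
VO2max = 2646.9 / 65 = 40.7215 mL/kg/min

40.7215 mL/kg/min


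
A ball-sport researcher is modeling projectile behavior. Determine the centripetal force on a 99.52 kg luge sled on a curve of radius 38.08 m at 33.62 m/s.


Fc = m * v^2 / r
v^2 = 33.62^2 = 1130.3044
Fc = 99.52 * 1130.3044 / 38.08
Fc = 112487.8939 / 38.08 = 2953.9888 N

2953.9888 N


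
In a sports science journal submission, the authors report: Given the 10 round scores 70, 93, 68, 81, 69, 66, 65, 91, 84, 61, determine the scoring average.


Average = sum / n
Sum = 748
Average = 748 / 10 = 74.8

74.8


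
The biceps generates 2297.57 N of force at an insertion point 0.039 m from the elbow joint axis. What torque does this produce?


tau = F * d
tau = 2297.57 * 0.039
tau = 89.6052 N*m

89.6052 N*m


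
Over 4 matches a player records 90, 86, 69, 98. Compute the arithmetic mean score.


Average = sum / n
Sum = 343
Average = 343 / 4 = 85.75

85.75


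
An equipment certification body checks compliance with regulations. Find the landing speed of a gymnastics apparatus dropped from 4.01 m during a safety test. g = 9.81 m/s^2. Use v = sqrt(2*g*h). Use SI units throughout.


v = sqrt(2 * g * h)
v = sqrt(2 * 9.81 * 4.01)
v = sqrt(78.6762) = 8.87 m/s

8.87 m/s


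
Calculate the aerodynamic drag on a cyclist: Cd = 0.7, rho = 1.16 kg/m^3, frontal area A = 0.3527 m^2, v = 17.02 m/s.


Fd = 0.5 * Cd * rho * A * v^2
Fd = 0.5 * 0.7 * 1.16 * 0.3527 * 17.02^2
v^2 = 289.6804
Fd = 0.5 * 0.7 * 1.16 * 0.3527 * 289.6804 = 41.4811 N

41.4811 N


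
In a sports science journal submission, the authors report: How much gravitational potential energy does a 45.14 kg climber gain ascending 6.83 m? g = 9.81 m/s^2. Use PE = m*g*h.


PE = m * g * h
PE = 45.14 * 9.81 * 6.83
PE = 442.8234 * 6.83 = 3024.4838 J

3024.4838 J


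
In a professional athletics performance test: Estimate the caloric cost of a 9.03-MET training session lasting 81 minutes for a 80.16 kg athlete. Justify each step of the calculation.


kcal = MET * mass * time_hr
Convert time: 81 min = 1.35 hr
kcal = 9.03 * 80.16 * 1.35
kcal = 977.1905 kcal

977.1905 kcal


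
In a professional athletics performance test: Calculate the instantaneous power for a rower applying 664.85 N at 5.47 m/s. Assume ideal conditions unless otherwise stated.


P = F * v
P = 664.85 * 5.47
P = 3636.7295 W

3636.7295 W


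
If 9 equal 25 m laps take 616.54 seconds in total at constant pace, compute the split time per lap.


Split time = total_time / n_laps = 616.54 / 9
Split time = 68.5044 s per lap

68.5044 s


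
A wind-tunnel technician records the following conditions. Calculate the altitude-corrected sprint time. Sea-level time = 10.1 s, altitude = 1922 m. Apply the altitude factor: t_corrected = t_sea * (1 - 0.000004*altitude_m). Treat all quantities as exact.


Correction factor = 1 - 0.000004 * 1922 = 0.992312
t_corrected = t_sea * factor = 10.1 * 0.992312
t_corrected = 10.0224 s

10.0224 s


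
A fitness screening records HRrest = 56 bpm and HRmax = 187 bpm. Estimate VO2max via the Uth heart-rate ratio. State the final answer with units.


VO2max = 15.3 * HRmax / HRrest
VO2max = 15.3 * 187 / 56
VO2max = 2861.1 / 56 = 51.0911 mL/kg/min

51.0911 mL/kg/min


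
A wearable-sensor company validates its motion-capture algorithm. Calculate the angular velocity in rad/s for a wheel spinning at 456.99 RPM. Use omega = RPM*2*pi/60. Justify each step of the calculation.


omega = RPM * 2 * pi / 60
omega = 456.99 * 2 * 3.14159 / 60
omega = 2871.3529 / 60 = 47.8559 rad/s

47.8559 rad/s


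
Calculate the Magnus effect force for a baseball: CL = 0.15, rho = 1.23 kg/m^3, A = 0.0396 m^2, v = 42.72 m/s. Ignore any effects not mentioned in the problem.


FM = 0.5 * CL * rho * A * v^2
FM = 0.5 * 0.15 * 1.23 * 0.0396 * 42.72^2
v^2 = 1824.9984
FM = 0.5 * 0.15 * 1.23 * 0.0396 * 1824.9984 = 6.6669 N

6.6669 N


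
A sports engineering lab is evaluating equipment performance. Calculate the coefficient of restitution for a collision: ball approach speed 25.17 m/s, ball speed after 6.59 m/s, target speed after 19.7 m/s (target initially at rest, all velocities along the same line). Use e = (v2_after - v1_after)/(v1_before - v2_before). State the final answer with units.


e = (v2_after - v1_after) / (v1_before - v2_before)
Numerator = 19.7 - 6.59 = 13.11
Denominator = 25.17 - 0 = 25.17
e = 13.11 / 25.17 = 0.5209

0.5209


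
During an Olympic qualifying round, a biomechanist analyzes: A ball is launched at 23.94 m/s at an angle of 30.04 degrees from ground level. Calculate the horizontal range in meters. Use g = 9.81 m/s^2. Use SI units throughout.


R = v^2 * sin(2*theta) / g
Convert angle to radians: theta = 30.04 deg = 0.5243 rad
sin(2*theta) = sin(1.0486) = 0.8667
R = 23.94^2 * 0.8667 / 9.81
R = 573.1236 * 0.8667 / 9.81 = 50.636 m

50.636 m


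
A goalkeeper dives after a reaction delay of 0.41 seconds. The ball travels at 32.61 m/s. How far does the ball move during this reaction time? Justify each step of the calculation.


d = v * t
d = 32.61 * 0.41
d = 13.3701 m

13.3701 m


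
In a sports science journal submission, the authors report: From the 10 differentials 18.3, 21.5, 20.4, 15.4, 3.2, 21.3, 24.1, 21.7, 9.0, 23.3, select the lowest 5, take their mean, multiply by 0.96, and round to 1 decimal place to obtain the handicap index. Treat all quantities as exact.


All differentials: 18.3, 21.5, 20.4, 15.4, 3.2, 21.3, 24.1, 21.7, 9.0, 23.3
Sorted: 3.2, 9.0, 15.4, 18.3, 20.4, 21.3, 21.5, 21.7, 23.3, 24.1
Best 5: 3.2, 9.0, 15.4, 18.3, 20.4
Average of best = 66.3 / 5 = 13.26
Raw index = 13.26 * 0.96 = 12.7296
Handicap index = round(12.7296, 1) = 12.7

12.7


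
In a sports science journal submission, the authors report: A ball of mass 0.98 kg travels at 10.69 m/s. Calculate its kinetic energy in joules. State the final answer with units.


KE = 0.5 * m * v^2
KE = 0.5 * 0.98 * 10.69^2
KE = 0.5 * 0.98 * 114.2761 = 55.9953 J

55.9953 J


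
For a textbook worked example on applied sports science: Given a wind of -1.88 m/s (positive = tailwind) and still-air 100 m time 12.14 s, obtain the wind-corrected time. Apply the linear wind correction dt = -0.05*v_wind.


dt = -0.05 * v_wind = -0.05 * -1.88 = 0.094 s
t_corrected = t_still + dt = 12.14 + (0.094)
t_corrected = 12.234 s

12.234 s


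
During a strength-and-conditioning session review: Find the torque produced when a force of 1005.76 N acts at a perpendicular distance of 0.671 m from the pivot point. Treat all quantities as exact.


tau = F * d
tau = 1005.76 * 0.671
tau = 674.865 N*m

674.865 N*m


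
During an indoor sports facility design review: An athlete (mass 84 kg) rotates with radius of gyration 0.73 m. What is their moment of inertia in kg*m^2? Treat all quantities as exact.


I = m * k^2
I = 84 * 0.73^2
I = 84 * 0.5329 = 44.7636 kg*m^2

44.7636 kg*m^2


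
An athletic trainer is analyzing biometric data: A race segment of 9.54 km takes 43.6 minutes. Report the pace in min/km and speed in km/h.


Pace = time / distance = 43.6 min / 9.54 km = 4.5702 min/km
Speed = distance / time_in_hours = 9.54 / 0.7267 hr
Speed = 13.1284 km/h

4.5702 min/km, 13.1284 km/h


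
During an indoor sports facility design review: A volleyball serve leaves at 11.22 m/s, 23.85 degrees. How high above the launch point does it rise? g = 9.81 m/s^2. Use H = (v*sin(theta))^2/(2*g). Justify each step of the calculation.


H = (v*sin(theta))^2 / (2*g)
vy = v*sin(theta) = 11.22 * sin(23.85 deg) = 4.5367 m/s
H = vy^2 / (2*g) = 20.582 / (2*9.81)
H = 20.582 / 19.62 = 1.049 m

1.049 m


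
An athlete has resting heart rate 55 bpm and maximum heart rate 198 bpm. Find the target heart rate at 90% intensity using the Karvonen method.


Target = HRrest + pct*(HRmax - HRrest)
Heart rate reserve = HRmax - HRrest = 198 - 55 = 143 bpm
Fraction = 90% = 0.9
Target = 55 + 0.9 * 143
Target = 55 + 128.7 = 183.7 bpm

183.7 bpm


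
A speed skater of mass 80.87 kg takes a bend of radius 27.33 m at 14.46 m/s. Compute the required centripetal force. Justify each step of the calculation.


Fc = m * v^2 / r
v^2 = 14.46^2 = 209.0916
Fc = 80.87 * 209.0916 / 27.33
Fc = 16909.2377 / 27.33 = 618.7061 N

618.7061 N


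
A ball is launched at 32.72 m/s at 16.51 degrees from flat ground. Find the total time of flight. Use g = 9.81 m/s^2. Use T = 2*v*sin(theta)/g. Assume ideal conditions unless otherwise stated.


T = 2*v*sin(theta)/g
sin(theta) = sin(16.51 deg) = 0.2842
T = 2*32.72*0.2842 / 9.81
T = 18.5969 / 9.81 = 1.8957 s

1.8957 s


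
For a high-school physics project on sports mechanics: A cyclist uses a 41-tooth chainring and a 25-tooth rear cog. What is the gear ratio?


GR = front_teeth / rear_teeth
GR = 41 / 25
GR = 1.64

1.64


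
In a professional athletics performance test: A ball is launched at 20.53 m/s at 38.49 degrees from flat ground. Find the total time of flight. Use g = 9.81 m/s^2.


T = 2*v*sin(theta)/g
sin(theta) = sin(38.49 deg) = 0.6224
T = 2*20.53*0.6224 / 9.81
T = 25.5548 / 9.81 = 2.605 s

2.605 s


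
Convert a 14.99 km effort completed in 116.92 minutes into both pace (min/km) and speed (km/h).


Pace = time / distance = 116.92 min / 14.99 km = 7.7999 min/km
Speed = distance / time_in_hours = 14.99 / 1.9487 hr
Speed = 7.6924 km/h

7.7999 min/km, 7.6924 km/h


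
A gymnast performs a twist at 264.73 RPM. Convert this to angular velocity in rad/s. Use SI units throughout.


omega = RPM * 2 * pi / 60
omega = 264.73 * 2 * 3.14159 / 60
omega = 1663.3476 / 60 = 27.7225 rad/s

27.7225 rad/s


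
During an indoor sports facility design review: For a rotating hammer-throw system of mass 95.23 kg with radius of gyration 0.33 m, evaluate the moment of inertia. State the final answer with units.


I = m * k^2
I = 95.23 * 0.33^2
I = 95.23 * 0.1089 = 10.3705 kg*m^2

10.3705 kg*m^2


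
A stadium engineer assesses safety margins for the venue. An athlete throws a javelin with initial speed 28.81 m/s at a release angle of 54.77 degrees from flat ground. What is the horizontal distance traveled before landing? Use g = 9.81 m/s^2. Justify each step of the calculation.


R = v^2 * sin(2*theta) / g
Convert angle to radians: theta = 54.77 deg = 0.9559 rad
sin(2*theta) = sin(1.9118) = 0.9424
R = 28.81^2 * 0.9424 / 9.81
R = 830.0161 * 0.9424 / 9.81 = 79.7364 m

79.7364 m


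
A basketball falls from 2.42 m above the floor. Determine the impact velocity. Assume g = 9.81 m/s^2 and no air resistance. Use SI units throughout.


v = sqrt(2 * g * h)
v = sqrt(2 * 9.81 * 2.42)
v = sqrt(47.4804) = 6.8906 m/s

6.8906 m/s


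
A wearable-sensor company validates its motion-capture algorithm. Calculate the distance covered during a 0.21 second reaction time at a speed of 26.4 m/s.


d = v * t
d = 26.4 * 0.21
d = 5.544 m

5.544 m


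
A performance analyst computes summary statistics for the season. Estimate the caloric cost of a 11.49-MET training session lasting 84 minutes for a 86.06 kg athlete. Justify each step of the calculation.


kcal = MET * mass * time_hr
Convert time: 84 min = 1.4 hr
kcal = 11.49 * 86.06 * 1.4
kcal = 1384.3612 kcal

1384.3612 kcal


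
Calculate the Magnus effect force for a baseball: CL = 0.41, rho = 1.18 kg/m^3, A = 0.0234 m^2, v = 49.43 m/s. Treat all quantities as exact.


FM = 0.5 * CL * rho * A * v^2
FM = 0.5 * 0.41 * 1.18 * 0.0234 * 49.43^2
v^2 = 2443.3249
FM = 0.5 * 0.41 * 1.18 * 0.0234 * 2443.3249 = 13.8303 N

13.8303 N


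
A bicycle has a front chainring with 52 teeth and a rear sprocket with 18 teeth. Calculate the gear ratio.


GR = front_teeth / rear_teeth
GR = 52 / 18
GR = 2.8889

2.8889


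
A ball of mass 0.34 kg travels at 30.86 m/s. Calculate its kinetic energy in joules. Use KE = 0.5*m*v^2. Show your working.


KE = 0.5 * m * v^2
KE = 0.5 * 0.34 * 30.86^2
KE = 0.5 * 0.34 * 952.3396 = 161.8977 J

161.8977 J


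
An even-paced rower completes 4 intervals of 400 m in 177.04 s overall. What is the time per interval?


Split time = total_time / n_laps = 177.04 / 4
Split time = 44.26 s per lap

44.26 s


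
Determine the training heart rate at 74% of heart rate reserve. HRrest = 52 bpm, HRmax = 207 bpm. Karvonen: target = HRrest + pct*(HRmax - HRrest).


Target = HRrest + pct*(HRmax - HRrest)
Heart rate reserve = HRmax - HRrest = 207 - 52 = 155 bpm
Fraction = 74% = 0.74
Target = 52 + 0.74 * 155
Target = 52 + 114.7 = 166.7 bpm

166.7 bpm


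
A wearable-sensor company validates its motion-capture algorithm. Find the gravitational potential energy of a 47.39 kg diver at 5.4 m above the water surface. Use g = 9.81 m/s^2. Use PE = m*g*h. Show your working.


PE = m * g * h
PE = 47.39 * 9.81 * 5.4
PE = 464.8959 * 5.4 = 2510.4379 J

2510.4379 J


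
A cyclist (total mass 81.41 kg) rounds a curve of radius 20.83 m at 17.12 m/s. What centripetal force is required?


Fc = m * v^2 / r
v^2 = 17.12^2 = 293.0944
Fc = 81.41 * 293.0944 / 20.83
Fc = 23860.8151 / 20.83 = 1145.5024 N

1145.5024 N


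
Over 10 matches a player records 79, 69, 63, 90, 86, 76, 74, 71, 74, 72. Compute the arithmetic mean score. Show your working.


Average = sum / n
Sum = 754
Average = 754 / 10 = 75.4

75.4


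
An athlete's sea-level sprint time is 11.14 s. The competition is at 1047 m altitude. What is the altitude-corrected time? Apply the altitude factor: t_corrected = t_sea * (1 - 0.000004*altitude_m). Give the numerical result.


Correction factor = 1 - 0.000004 * 1047 = 0.995812
t_corrected = t_sea * factor = 11.14 * 0.995812
t_corrected = 11.0933 s

11.0933 s


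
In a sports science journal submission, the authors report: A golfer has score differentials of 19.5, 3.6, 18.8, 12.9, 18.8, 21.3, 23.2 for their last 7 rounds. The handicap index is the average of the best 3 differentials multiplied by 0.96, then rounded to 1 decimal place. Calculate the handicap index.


All differentials: 19.5, 3.6, 18.8, 12.9, 18.8, 21.3, 23.2
Sorted: 3.6, 12.9, 18.8, 18.8, 19.5, 21.3, 23.2
Best 3: 3.6, 12.9, 18.8
Average of best = 35.3 / 3 = 11.7667
Raw index = 11.7667 * 0.96 = 11.296
Handicap index = round(11.296, 1) = 11.3

11.3
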